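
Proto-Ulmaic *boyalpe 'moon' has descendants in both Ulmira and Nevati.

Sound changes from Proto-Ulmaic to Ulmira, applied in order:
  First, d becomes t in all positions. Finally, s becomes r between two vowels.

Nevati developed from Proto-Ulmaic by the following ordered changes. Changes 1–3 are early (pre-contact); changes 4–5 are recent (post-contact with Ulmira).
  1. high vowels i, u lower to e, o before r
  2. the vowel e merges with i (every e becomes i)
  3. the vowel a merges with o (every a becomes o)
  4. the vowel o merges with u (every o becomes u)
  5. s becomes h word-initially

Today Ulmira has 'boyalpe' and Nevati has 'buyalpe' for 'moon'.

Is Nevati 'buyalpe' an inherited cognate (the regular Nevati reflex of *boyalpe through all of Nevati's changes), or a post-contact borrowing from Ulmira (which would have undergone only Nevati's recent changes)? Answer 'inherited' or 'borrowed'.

borrowed

If inherited, *boyalpe would pass through all of Nevati's changes:
Nevati: *boyalpe
  boyalpe (rule 1 does not apply)
  boyalpe → boyalpi   [vowel merger]
  boyalpi → boyolpi   [vowel merger]
  boyolpi → buyulpi   [vowel merger]
  buyulpi (rule 5 does not apply)
  giving Nevati buyulpi.
If borrowed from Ulmira 'boyalpe' after the early changes, it would undergo only the recent ones:
  rule 4 (vowel merger): boyalpe → buyalpe
  rule 5 (debuccalisation): no change (buyalpe)
  ⇒ as a loan: buyalpe
Nevati 'buyalpe' matches the loan outcome 'buyalpe', not the inherited 'buyulpi' — it skipped the early Nevati changes, so it was borrowed from Ulmira.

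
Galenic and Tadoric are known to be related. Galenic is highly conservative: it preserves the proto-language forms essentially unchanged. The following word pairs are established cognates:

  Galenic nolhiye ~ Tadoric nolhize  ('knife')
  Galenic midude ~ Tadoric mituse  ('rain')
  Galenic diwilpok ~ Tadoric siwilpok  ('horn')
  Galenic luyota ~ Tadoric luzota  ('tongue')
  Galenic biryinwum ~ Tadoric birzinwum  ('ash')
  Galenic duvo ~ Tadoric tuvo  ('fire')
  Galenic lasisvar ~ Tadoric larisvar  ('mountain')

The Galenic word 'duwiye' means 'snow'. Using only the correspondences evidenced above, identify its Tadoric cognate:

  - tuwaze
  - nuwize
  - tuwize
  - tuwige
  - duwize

tuwize

duvo ~ tuvo — Galenic d corresponds to Tadoric t word-initially before a back vowel.
nolhiye ~ nolhize — Galenic y corresponds to Tadoric z between vowels (before a front vowel).
Applying these to Galenic 'duwiye':
  duwiye → tuwiye   (d→t word-initially before a back vowel)
  tuwiye → tuwize   (y→z between vowels (before a front vowel))
So the Tadoric cognate is 'tuwize'.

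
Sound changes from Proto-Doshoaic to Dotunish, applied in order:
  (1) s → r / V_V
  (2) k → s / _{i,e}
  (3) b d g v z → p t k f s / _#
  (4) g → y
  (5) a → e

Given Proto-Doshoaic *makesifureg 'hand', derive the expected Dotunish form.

meserifurek

Dotunish: start from *makesifureg.
  rule 1 (rhotacism): makesifureg → makerifureg
  rule 2 (palatalisation): makerifureg → maserifureg
  rule 3 (final devoicing): maserifureg → maserifurek
  rule 4: no change — maserifurek
  rule 5 (vowel merger): maserifurek → meserifurek
  ⇒ Dotunish meserifurek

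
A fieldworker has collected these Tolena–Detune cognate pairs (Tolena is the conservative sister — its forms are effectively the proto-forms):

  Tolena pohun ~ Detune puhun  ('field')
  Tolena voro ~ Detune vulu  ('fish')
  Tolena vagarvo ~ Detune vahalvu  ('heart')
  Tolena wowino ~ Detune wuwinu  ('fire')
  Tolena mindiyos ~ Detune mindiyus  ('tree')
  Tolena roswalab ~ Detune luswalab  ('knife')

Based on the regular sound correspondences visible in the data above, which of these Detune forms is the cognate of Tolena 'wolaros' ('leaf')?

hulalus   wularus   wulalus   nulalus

pohun ~ puhun, wowino ~ wuwinu — Tolena o corresponds to Detune u after a consonant, before a consonant other than r, m, n, p, b, f, v.
voro ~ vulu — Tolena r corresponds to Detune l between vowels (before a back vowel).
Applying these to Tolena 'wolaros':
  wolaros → wularos   (o→u after a consonant, before a consonant other than r, m, n, p, b, f, v)
  wularos → wulalos   (r→l between vowels (before a back vowel))
  wulalos → wulalus   (o→u after a consonant, before a consonant other than r, m, n, p, b, f, v)
So the Detune cognate is 'wulalus'.

wulalus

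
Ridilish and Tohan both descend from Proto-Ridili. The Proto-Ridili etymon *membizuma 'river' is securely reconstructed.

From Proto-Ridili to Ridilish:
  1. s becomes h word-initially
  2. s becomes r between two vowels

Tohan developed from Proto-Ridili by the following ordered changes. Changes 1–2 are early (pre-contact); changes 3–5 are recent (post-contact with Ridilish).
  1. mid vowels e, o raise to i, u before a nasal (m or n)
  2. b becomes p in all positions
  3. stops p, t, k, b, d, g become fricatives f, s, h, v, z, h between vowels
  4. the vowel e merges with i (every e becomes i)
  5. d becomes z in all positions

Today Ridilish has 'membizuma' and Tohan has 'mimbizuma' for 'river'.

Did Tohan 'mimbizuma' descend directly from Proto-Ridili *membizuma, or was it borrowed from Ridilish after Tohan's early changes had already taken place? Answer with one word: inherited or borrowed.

If inherited, *membizuma would pass through all of Tohan's changes:
Tohan: start from *membizuma.
  rule 1 (pre-nasal raising): membizuma → mimbizuma
  rule 2 (unconditioned shift): mimbizuma → mimpizuma
  rule 3: no change — mimpizuma
  rule 4: no change — mimpizuma
  rule 5: no change — mimpizuma
  ⇒ Tohan mimpizuma
If borrowed from Ridilish 'membizuma' after the early changes, it would undergo only the recent ones:
  rule 3 (intervocalic lenition): no change (membizuma)
  rule 4 (vowel merger): membizuma → mimbizuma
  rule 5 (unconditioned shift): no change (mimbizuma)
  ⇒ as a loan: mimbizuma
Tohan 'mimbizuma' matches the loan outcome 'mimbizuma', not the inherited 'mimpizuma' — it skipped the early Tohan changes, so it was borrowed from Ridilish.

borrowed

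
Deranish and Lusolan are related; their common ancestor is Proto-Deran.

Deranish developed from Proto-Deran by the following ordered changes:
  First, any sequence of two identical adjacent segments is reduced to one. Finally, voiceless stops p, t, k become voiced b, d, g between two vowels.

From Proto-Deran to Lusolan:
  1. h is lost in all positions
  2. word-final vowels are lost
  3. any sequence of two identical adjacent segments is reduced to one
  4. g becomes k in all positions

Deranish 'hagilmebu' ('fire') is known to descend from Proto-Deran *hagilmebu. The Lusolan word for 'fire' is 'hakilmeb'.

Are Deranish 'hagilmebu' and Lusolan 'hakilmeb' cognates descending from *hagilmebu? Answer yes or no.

no

Derive the expected Lusolan reflex of *hagilmebu:
Lusolan: *hagilmebu
  hagilmebu → agilmebu   [h-loss]
  agilmebu → agilmeb   [apocope]
  agilmeb (rule 3 does not apply)
  agilmeb → akilmeb   [unconditioned shift]
  giving Lusolan akilmeb.
The regular Lusolan reflex would be 'akilmeb', but the attested form is 'hakilmeb'. The correspondence is irregular, so they are not cognates (the Lusolan form has a different source).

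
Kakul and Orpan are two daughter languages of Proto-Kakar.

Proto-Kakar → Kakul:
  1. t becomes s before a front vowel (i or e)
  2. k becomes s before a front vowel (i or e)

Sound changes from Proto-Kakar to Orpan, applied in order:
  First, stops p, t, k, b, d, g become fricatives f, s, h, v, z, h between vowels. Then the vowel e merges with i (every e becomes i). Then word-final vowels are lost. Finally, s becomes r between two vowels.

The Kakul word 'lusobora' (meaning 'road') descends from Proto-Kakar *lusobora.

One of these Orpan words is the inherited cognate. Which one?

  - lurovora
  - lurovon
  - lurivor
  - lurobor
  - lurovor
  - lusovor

Orpan: *lusobora
  lusobora → lusovora   [intervocalic lenition]
  lusovora (rule 2 does not apply)
  lusovora → lusovor   [apocope]
  lusovor → lurovor   [rhotacism]
  giving Orpan lurovor.
The other candidates each miss or misapply at least one Orpan change.

lurovor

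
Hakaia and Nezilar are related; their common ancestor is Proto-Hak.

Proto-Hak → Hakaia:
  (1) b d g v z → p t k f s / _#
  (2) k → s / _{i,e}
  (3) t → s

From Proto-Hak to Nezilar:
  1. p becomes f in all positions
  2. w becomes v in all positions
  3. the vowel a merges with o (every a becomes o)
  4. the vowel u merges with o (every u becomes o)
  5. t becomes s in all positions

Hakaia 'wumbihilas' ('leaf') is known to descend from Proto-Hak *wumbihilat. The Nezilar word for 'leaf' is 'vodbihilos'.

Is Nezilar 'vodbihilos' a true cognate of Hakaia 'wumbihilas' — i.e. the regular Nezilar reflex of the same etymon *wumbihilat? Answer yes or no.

no

Derive the expected Nezilar reflex of *wumbihilat:
Nezilar: *wumbihilat
  wumbihilat (rule 1 does not apply)
  wumbihilat → vumbihilat   [unconditioned shift]
  vumbihilat → vumbihilot   [vowel merger]
  vumbihilot → vombihilot   [vowel merger]
  vombihilot → vombihilos   [unconditioned shift]
  giving Nezilar vombihilos.
The regular Nezilar reflex would be 'vombihilos', but the attested form is 'vodbihilos'. The correspondence is irregular, so they are not cognates (the Nezilar form has a different source).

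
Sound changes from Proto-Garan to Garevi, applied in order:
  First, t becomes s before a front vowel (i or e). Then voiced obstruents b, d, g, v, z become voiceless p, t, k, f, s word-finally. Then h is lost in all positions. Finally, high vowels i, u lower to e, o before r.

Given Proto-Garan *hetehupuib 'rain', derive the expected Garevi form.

eseupuip

Garevi: start from *hetehupuib.
  rule 1 (palatalisation): hetehupuib → hesehupuib
  rule 2 (final devoicing): hesehupuib → hesehupuip
  rule 3 (h-loss): hesehupuip → eseupuip
  rule 4: no change — eseupuip
  ⇒ Garevi eseupuip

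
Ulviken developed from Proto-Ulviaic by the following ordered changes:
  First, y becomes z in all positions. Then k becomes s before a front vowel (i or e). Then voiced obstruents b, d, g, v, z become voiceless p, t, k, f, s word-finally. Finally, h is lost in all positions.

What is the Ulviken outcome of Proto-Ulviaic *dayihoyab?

Ulviken: *dayihoyab
  dayihoyab → dazihozab   [unconditioned shift]
  dazihozab (rule 2 does not apply)
  dazihozab → dazihozap   [final devoicing]
  dazihozap → daziozap   [h-loss]
  giving Ulviken daziozap.

daziozap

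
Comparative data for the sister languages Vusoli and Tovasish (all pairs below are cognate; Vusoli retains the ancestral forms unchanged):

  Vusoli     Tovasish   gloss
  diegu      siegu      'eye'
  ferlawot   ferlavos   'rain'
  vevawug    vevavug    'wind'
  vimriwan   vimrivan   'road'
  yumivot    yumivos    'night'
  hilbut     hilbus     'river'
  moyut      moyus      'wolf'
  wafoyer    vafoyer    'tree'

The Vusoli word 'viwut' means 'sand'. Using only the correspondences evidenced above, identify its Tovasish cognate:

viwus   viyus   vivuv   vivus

vevawug ~ vevavug — Vusoli w corresponds to Tovasish v between vowels (before a back vowel).
ferlawot ~ ferlavos, yumivot ~ yumivos — Vusoli t corresponds to Tovasish s word-finally.
Applying these to Vusoli 'viwut':
  viwut → vivut   (w→v between vowels (before a back vowel))
  vivut → vivus   (t→s word-finally)
So the Tovasish cognate is 'vivus'.

vivus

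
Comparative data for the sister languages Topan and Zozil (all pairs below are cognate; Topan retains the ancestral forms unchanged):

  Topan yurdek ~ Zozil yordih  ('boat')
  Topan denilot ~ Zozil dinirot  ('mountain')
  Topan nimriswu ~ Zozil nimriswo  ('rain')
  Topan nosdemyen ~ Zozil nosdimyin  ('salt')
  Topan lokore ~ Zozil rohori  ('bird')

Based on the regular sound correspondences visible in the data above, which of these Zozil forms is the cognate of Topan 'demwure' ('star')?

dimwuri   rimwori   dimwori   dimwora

dimwori

nosdemyen ~ nosdimyin — Topan e corresponds to Zozil i after a consonant, before a nasal.
yurdek ~ yordih — Topan u corresponds to Zozil o after a consonant, before r.
lokore ~ rohori — Topan e corresponds to Zozil i word-finally.
Applying these to Topan 'demwure':
  demwure → dimwure   (e→i after a consonant, before a nasal)
  dimwure → dimwore   (u→o after a consonant, before r)
  dimwore → dimwori   (e→i word-finally)
So the Zozil cognate is 'dimwori'.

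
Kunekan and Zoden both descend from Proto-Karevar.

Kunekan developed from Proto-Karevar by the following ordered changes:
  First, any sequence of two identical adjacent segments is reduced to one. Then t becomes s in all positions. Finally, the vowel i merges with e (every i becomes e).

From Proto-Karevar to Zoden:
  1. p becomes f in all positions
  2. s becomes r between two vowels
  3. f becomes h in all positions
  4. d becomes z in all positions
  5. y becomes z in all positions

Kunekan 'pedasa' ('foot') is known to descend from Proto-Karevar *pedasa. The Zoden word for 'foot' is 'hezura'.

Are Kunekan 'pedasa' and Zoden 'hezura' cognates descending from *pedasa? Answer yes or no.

Derive the expected Zoden reflex of *pedasa:
Zoden: start from *pedasa.
  rule 1 (unconditioned shift): pedasa → fedasa
  rule 2 (rhotacism): fedasa → fedara
  rule 3 (unconditioned shift): fedara → hedara
  rule 4 (unconditioned shift): hedara → hezara
  rule 5: no change — hezara
  ⇒ Zoden hezara
The regular Zoden reflex would be 'hezara', but the attested form is 'hezura'. The correspondence is irregular, so they are not cognates (the Zoden form has a different source).

no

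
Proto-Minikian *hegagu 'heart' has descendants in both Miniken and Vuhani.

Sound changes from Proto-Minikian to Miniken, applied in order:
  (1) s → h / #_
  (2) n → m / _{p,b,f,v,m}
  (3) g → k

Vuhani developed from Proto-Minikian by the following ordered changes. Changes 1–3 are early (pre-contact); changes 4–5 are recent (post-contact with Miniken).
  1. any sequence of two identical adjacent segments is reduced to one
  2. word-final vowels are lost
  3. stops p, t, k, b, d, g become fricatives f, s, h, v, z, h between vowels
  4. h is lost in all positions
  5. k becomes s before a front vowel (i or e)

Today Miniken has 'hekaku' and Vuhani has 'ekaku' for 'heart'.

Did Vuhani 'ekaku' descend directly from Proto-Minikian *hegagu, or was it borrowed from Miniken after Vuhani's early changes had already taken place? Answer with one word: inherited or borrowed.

If inherited, *hegagu would pass through all of Vuhani's changes:
Vuhani: *hegagu
  hegagu (rule 1 does not apply)
  hegagu → hegag   [apocope]
  hegag → hehag   [intervocalic lenition]
  hehag → eag   [h-loss]
  eag (rule 5 does not apply)
  giving Vuhani eag.
If borrowed from Miniken 'hekaku' after the early changes, it would undergo only the recent ones:
  rule 4 (h-loss): hekaku → ekaku
  rule 5 (palatalisation): no change (ekaku)
  ⇒ as a loan: ekaku
Vuhani 'ekaku' matches the loan outcome 'ekaku', not the inherited 'eag' — it skipped the early Vuhani changes, so it was borrowed from Miniken.

borrowed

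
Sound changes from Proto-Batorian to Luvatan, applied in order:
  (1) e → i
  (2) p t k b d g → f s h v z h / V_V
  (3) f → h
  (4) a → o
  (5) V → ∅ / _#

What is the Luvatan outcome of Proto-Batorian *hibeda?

Luvatan: start from *hibeda.
  rule 1 (vowel merger): hibeda → hibida
  rule 2 (intervocalic lenition): hibida → hiviza
  rule 3: no change — hiviza
  rule 4 (vowel merger): hiviza → hivizo
  rule 5 (apocope): hivizo → hiviz
  ⇒ Luvatan hiviz

hiviz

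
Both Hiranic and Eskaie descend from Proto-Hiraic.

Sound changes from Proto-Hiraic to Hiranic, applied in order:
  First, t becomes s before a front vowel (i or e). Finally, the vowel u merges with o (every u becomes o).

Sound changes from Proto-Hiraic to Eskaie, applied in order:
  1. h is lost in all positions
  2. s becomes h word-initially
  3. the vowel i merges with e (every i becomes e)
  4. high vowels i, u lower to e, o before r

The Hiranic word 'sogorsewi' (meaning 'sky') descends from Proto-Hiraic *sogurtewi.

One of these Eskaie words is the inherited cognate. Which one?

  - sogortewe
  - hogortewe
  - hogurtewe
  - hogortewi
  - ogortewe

hogortewe

Eskaie: start from *sogurtewi.
  rule 1: no change — sogurtewi
  rule 2 (debuccalisation): sogurtewi → hogurtewi
  rule 3 (vowel merger): hogurtewi → hogurtewe
  rule 4 (pre-rhotic lowering): hogurtewe → hogortewe
  ⇒ Eskaie hogortewe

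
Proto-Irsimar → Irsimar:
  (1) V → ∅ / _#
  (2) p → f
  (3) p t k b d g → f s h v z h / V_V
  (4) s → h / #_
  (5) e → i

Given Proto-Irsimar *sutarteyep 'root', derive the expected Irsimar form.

Irsimar: *sutarteyep > sutarteyef > susarteyef > husarteyef > husartiyif  (by unconditioned shift, intervocalic lenition, debuccalisation, vowel merger)

husartiyif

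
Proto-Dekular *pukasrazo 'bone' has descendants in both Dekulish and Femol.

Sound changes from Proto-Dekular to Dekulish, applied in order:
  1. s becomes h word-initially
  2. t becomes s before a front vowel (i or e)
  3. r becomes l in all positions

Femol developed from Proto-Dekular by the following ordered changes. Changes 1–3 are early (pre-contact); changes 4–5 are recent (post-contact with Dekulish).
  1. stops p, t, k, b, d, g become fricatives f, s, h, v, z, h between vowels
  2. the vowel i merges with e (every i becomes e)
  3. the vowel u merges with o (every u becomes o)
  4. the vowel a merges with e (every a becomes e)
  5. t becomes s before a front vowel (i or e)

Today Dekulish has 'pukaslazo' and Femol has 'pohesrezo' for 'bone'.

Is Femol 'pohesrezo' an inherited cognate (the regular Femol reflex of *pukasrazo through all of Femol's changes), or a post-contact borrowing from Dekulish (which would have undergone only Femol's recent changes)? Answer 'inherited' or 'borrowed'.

inherited

If inherited, *pukasrazo would pass through all of Femol's changes:
Femol: start from *pukasrazo.
  rule 1 (intervocalic lenition): pukasrazo → puhasrazo
  rule 2: no change — puhasrazo
  rule 3 (vowel merger): puhasrazo → pohasrazo
  rule 4 (vowel merger): pohasrazo → pohesrezo
  rule 5: no change — pohesrezo
  ⇒ Femol pohesrezo
If borrowed from Dekulish 'pukaslazo' after the early changes, it would undergo only the recent ones:
  rule 4 (vowel merger): pukaslazo → pukeslezo
  rule 5 (palatalisation): no change (pukeslezo)
  ⇒ as a loan: pukeslezo
Femol 'pohesrezo' matches the inherited outcome exactly, so it is an inherited cognate, not a loan.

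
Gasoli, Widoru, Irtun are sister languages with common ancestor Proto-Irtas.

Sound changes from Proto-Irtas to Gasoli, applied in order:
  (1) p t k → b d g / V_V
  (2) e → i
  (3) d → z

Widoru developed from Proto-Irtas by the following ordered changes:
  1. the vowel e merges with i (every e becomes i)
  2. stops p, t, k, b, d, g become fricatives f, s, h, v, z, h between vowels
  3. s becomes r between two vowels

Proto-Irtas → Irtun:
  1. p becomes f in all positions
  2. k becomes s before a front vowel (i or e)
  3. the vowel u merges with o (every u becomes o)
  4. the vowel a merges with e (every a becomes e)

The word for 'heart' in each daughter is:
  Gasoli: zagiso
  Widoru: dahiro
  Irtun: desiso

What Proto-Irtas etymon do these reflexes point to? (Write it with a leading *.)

*dakiso

Position 2: Gasoli has a, Widoru has a, Irtun has e. Gasoli preserves a here (none of its changes turn any other segment into a), so the proto-segment is *a.
Position 1: Gasoli has z, Widoru has d, Irtun has d. Widoru preserves d here (none of its changes turn any other segment into d), so the proto-segment is *d.
Position 3: Gasoli has g, Widoru has h, Irtun has s. Taking the neighbouring segments as reconstructed: Gasoli g could go back to *k or *g; Widoru h could go back to *k or *g or *h; Irtun s could go back to *k or *s — the one source consistent with every daughter is *k.
Continuing position by position gives *dakiso; check it forward:
Gasoli: start from *dakiso.
  rule 1 (intervocalic voicing): dakiso → dagiso
  rule 2: no change — dagiso
  rule 3 (unconditioned shift): dagiso → zagiso
  ⇒ Gasoli zagiso
Widoru: *dakiso > dahiso > dahiro  (by intervocalic lenition, rhotacism)
Irtun: start from *dakiso.
  rule 1: no change — dakiso
  rule 2 (palatalisation): dakiso → dasiso
  rule 3: no change — dasiso
  rule 4 (vowel merger): dasiso → desiso
  ⇒ Irtun desiso
Only *dakiso yields all of Gasoli zagiso, Widoru dahiro, Irtun desiso.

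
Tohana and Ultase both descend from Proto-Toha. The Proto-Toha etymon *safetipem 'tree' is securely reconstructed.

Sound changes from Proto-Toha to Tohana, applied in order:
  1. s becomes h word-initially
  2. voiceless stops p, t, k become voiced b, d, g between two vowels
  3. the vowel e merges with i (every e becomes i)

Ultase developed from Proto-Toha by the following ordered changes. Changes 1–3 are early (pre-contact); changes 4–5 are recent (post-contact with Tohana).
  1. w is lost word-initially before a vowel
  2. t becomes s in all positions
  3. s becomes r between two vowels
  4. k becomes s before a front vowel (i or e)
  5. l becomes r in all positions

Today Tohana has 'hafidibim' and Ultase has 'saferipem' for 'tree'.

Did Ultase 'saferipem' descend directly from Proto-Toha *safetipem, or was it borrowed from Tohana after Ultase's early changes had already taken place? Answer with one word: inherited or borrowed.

If inherited, *safetipem would pass through all of Ultase's changes:
Ultase: start from *safetipem.
  rule 1: no change — safetipem
  rule 2 (unconditioned shift): safetipem → safesipem
  rule 3 (rhotacism): safesipem → saferipem
  rule 4: no change — saferipem
  rule 5: no change — saferipem
  ⇒ Ultase saferipem
If borrowed from Tohana 'hafidibim' after the early changes, it would undergo only the recent ones:
  rule 4 (palatalisation): no change (hafidibim)
  rule 5 (unconditioned shift): no change (hafidibim)
  ⇒ as a loan: hafidibim
Ultase 'saferipem' matches the inherited outcome exactly, so it is an inherited cognate, not a loan.

inherited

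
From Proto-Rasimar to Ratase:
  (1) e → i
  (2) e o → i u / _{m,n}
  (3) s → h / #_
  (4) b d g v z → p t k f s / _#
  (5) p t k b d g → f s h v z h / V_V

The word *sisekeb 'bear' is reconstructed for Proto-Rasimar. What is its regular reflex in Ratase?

Ratase: *sisekeb
  sisekeb → sisikib   [vowel merger]
  sisikib (rule 2 does not apply)
  sisikib → hisikib   [debuccalisation]
  hisikib → hisikip   [final devoicing]
  hisikip → hisihip   [intervocalic lenition]
  giving Ratase hisihip.

hisihip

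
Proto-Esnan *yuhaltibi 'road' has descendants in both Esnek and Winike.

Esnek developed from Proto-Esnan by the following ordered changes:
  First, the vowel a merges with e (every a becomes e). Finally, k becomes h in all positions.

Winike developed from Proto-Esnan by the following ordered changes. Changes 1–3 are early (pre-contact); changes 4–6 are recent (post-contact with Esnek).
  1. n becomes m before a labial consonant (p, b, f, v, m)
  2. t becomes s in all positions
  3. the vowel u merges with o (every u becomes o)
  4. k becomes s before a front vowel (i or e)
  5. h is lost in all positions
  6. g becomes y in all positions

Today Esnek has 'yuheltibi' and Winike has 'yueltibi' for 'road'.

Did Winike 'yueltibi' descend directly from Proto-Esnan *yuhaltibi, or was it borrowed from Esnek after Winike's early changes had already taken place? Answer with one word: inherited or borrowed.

borrowed

If inherited, *yuhaltibi would pass through all of Winike's changes:
Winike: *yuhaltibi > yuhalsibi > yohalsibi > yoalsibi  (by unconditioned shift, vowel merger, h-loss)
If borrowed from Esnek 'yuheltibi' after the early changes, it would undergo only the recent ones:
  rule 4 (palatalisation): no change (yuheltibi)
  rule 5 (h-loss): yuheltibi → yueltibi
  rule 6 (unconditioned shift): no change (yueltibi)
  ⇒ as a loan: yueltibi
Winike 'yueltibi' matches the loan outcome 'yueltibi', not the inherited 'yoalsibi' — it skipped the early Winike changes, so it was borrowed from Esnek.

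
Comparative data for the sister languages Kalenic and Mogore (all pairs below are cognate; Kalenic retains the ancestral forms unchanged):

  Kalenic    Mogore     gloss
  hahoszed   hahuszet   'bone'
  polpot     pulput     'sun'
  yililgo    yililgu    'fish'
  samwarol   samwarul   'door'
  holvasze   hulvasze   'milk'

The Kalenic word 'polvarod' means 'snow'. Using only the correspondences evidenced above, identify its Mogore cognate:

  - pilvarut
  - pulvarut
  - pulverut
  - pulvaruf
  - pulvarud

hahoszed ~ hahuszet, polpot ~ pulput — Kalenic o corresponds to Mogore u after a consonant, before a consonant other than r, m, n, p, b, f, v.
hahoszed ~ hahuszet — Kalenic d corresponds to Mogore t word-finally.
Applying these to Kalenic 'polvarod':
  polvarod → pulvarod   (o→u after a consonant, before a consonant other than r, m, n, p, b, f, v)
  pulvarod → pulvarud   (o→u after a consonant, before a consonant other than r, m, n, p, b, f, v)
  pulvarud → pulvarut   (d→t word-finally)
So the Mogore cognate is 'pulvarut'.

pulvarut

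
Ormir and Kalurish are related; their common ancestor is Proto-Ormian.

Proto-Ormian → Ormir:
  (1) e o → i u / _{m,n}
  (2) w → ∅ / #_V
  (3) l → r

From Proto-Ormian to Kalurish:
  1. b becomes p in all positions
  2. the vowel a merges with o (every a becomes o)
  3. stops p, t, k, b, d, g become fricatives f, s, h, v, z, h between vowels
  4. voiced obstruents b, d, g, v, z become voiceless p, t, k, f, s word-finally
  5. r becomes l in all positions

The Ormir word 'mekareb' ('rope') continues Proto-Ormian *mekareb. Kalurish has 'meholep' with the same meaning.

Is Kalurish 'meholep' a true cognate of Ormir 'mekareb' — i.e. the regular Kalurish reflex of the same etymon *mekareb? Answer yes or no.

yes

Derive the expected Kalurish reflex of *mekareb:
Kalurish: start from *mekareb.
  rule 1 (unconditioned shift): mekareb → mekarep
  rule 2 (vowel merger): mekarep → mekorep
  rule 3 (intervocalic lenition): mekorep → mehorep
  rule 4: no change — mehorep
  rule 5 (unconditioned shift): mehorep → meholep
  ⇒ Kalurish meholep
Kalurish 'meholep' matches the regular reflex exactly, so the pair is cognate.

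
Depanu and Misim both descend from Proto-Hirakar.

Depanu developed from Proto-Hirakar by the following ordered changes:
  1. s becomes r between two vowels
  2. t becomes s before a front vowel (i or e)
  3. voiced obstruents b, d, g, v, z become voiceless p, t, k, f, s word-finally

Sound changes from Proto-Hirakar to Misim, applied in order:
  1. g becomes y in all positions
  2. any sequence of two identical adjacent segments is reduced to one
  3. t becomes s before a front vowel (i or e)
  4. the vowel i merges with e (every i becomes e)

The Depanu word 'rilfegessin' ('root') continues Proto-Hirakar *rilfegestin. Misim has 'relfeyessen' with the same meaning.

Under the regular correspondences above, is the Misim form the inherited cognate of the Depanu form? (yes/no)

yes

Derive the expected Misim reflex of *rilfegestin:
Misim: *rilfegestin
  rilfegestin → rilfeyestin   [unconditioned shift]
  rilfeyestin (rule 2 does not apply)
  rilfeyestin → rilfeyessin   [palatalisation]
  rilfeyessin → relfeyessen   [vowel merger]
  giving Misim relfeyessen.
Misim 'relfeyessen' matches the regular reflex exactly, so the pair is cognate.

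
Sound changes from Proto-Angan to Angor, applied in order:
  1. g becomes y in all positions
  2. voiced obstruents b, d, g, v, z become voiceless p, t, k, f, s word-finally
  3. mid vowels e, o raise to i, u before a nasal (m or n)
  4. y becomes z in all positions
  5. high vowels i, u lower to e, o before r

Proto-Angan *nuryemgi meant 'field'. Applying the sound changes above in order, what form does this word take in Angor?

norzimzi

Angor: *nuryemgi
  nuryemgi → nuryemyi   [unconditioned shift]
  nuryemyi (rule 2 does not apply)
  nuryemyi → nuryimyi   [pre-nasal raising]
  nuryimyi → nurzimzi   [unconditioned shift]
  nurzimzi → norzimzi   [pre-rhotic lowering]
  giving Angor norzimzi.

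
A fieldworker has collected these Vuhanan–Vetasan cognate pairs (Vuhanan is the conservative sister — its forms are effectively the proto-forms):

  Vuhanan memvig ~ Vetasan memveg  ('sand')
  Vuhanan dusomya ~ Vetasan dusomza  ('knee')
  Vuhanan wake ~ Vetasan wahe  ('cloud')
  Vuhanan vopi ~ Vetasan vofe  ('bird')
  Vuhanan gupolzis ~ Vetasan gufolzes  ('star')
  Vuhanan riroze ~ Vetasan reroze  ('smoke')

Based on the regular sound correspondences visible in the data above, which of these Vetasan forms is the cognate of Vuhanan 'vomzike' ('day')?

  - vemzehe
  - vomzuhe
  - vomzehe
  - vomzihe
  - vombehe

vomzehe

memvig ~ memveg, gupolzis ~ gufolzes — Vuhanan i corresponds to Vetasan e after a consonant, before a consonant other than r, m, n, p, b, f, v.
wake ~ wahe — Vuhanan k corresponds to Vetasan h between vowels (before a front vowel).
Applying these to Vuhanan 'vomzike':
  vomzike → vomzeke   (i→e after a consonant, before a consonant other than r, m, n, p, b, f, v)
  vomzeke → vomzehe   (k→h between vowels (before a front vowel))
So the Vetasan cognate is 'vomzehe'.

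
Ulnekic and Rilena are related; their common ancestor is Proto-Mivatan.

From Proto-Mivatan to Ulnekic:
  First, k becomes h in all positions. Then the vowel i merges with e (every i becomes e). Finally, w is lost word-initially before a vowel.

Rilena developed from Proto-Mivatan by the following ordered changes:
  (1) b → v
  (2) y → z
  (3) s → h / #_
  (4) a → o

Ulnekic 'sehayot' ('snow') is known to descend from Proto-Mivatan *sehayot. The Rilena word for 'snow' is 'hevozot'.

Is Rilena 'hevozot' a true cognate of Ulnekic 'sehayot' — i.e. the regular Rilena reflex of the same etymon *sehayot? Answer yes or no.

no

Derive the expected Rilena reflex of *sehayot:
Rilena: *sehayot
  sehayot (rule 1 does not apply)
  sehayot → sehazot   [unconditioned shift]
  sehazot → hehazot   [debuccalisation]
  hehazot → hehozot   [vowel merger]
  giving Rilena hehozot.
The regular Rilena reflex would be 'hehozot', but the attested form is 'hevozot'. The correspondence is irregular, so they are not cognates (the Rilena form has a different source).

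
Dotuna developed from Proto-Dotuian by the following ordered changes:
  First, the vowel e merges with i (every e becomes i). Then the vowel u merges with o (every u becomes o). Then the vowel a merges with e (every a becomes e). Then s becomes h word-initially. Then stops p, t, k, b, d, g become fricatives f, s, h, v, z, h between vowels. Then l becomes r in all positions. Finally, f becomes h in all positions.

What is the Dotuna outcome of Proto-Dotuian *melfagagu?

Dotuna: start from *melfagagu.
  rule 1 (vowel merger): melfagagu → milfagagu
  rule 2 (vowel merger): milfagagu → milfagago
  rule 3 (vowel merger): milfagago → milfegego
  rule 4: no change — milfegego
  rule 5 (intervocalic lenition): milfegego → milfeheho
  rule 6 (unconditioned shift): milfeheho → mirfeheho
  rule 7 (unconditioned shift): mirfeheho → mirheheho
  ⇒ Dotuna mirheheho

mirheheho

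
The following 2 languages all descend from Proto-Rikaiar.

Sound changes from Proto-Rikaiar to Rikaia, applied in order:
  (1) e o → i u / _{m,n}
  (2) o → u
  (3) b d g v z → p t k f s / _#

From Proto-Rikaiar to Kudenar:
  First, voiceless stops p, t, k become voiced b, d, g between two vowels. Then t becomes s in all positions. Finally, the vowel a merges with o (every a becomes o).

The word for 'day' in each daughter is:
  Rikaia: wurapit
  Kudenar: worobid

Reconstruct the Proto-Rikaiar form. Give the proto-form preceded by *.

*worapid

Position 7: Rikaia has t, Kudenar has d. Taking the neighbouring segments as reconstructed: Rikaia t could go back to *t or *d; Kudenar d can only go back to *d — the one source consistent with every daughter is *d.
Position 2: Rikaia has u, Kudenar has o. Taking the neighbouring segments as reconstructed: Rikaia u could go back to *o or *u; Kudenar o could go back to *a or *o — the one source consistent with every daughter is *o.
This points to *worapid. Verify forward in each daughter:
Rikaia: *worapid
  worapid (rule 1 does not apply)
  worapid → wurapid   [vowel merger]
  wurapid → wurapit   [final devoicing]
  giving Rikaia wurapit.
Kudenar: start from *worapid.
  rule 1 (intervocalic voicing): worapid → worabid
  rule 2: no change — worabid
  rule 3 (vowel merger): worabid → worobid
  ⇒ Kudenar worobid
Only *worapid yields all of Rikaia wurapit, Kudenar worobid.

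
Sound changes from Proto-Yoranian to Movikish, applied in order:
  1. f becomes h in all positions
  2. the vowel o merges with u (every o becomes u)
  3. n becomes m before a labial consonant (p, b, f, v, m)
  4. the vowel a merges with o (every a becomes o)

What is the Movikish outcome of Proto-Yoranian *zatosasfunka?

Movikish: *zatosasfunka > zatosashunka > zatusashunka > zotusoshunko  (by unconditioned shift, vowel merger, vowel merger)

zotusoshunko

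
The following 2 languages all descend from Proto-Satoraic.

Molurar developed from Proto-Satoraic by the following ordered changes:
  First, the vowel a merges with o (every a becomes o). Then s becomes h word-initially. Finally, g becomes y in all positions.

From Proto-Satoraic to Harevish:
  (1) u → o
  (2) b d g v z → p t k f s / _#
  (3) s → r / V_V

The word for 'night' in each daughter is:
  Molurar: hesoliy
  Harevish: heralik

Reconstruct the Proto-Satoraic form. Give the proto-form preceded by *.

*hesalig

Position 4: Molurar has o, Harevish has a. Harevish preserves a here (none of its changes turn any other segment into a), so the proto-segment is *a.
Position 7: Molurar has y, Harevish has k. Taking the neighbouring segments as reconstructed: Molurar y could go back to *g or *y; Harevish k could go back to *k or *g — the one source consistent with every daughter is *g.
This points to *hesalig. Verify forward in each daughter:
Molurar: *hesalig
  hesalig → hesolig   [vowel merger]
  hesolig (rule 2 does not apply)
  hesolig → hesoliy   [unconditioned shift]
  giving Molurar hesoliy.
Harevish: *hesalig > hesalik > heralik  (by final devoicing, rhotacism)
Only *hesalig yields all of Molurar hesoliy, Harevish heralik.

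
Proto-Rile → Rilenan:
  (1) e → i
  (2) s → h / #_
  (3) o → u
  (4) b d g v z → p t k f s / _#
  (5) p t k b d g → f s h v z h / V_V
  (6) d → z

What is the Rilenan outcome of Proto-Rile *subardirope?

huvarzirufi

Rilenan: *subardirope > subardiropi > hubardiropi > hubardirupi > huvardirufi > huvarzirufi  (by vowel merger, debuccalisation, vowel merger, intervocalic lenition, unconditioned shift)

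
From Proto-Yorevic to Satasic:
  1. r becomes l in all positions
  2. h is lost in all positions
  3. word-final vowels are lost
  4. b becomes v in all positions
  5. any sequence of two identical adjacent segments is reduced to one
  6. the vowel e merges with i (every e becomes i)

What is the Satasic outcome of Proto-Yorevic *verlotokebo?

vilotokiv

Satasic: *verlotokebo
  verlotokebo → vellotokebo   [unconditioned shift]
  vellotokebo (rule 2 does not apply)
  vellotokebo → vellotokeb   [apocope]
  vellotokeb → vellotokev   [unconditioned shift]
  vellotokev → velotokev   [degemination]
  velotokev → vilotokiv   [vowel merger]
  giving Satasic vilotokiv.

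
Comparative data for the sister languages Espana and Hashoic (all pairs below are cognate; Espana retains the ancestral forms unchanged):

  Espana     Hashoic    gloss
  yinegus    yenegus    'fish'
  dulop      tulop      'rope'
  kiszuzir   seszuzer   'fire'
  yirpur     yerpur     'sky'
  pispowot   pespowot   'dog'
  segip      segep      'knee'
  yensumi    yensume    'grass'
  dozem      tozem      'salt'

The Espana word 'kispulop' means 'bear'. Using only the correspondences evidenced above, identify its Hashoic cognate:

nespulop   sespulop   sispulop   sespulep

sespulop

kiszuzir ~ seszuzer — Espana k corresponds to Hashoic s word-initially before a front vowel.
kiszuzir ~ seszuzer, pispowot ~ pespowot — Espana i corresponds to Hashoic e after a consonant, before a consonant other than r, m, n, p, b, f, v.
Applying these to Espana 'kispulop':
  kispulop → sispulop   (k→s word-initially before a front vowel)
  sispulop → sespulop   (i→e after a consonant, before a consonant other than r, m, n, p, b, f, v)
So the Hashoic cognate is 'sespulop'.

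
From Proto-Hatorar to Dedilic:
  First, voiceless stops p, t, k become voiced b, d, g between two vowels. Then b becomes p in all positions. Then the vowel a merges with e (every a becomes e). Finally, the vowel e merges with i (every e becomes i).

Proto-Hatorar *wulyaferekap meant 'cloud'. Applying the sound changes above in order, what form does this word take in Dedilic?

wulyifirigip

Dedilic: *wulyaferekap > wulyaferegap > wulyeferegep > wulyifirigip  (by intervocalic voicing, vowel merger, vowel merger)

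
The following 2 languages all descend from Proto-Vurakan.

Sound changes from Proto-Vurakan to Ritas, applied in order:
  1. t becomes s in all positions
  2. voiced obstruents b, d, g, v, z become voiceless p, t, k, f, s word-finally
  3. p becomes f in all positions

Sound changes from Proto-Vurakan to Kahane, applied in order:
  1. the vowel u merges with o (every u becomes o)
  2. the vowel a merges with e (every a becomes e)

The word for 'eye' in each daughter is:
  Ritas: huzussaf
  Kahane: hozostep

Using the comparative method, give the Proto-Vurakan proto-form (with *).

*huzustap

Position 4: Ritas has u, Kahane has o. Ritas preserves u here (none of its changes turn any other segment into u), so the proto-segment is *u.
Position 8: Ritas has f, Kahane has p. Kahane preserves p here (none of its changes turn any other segment into p), so the proto-segment is *p.
Continuing position by position gives *huzustap; check it forward:
Ritas: start from *huzustap.
  rule 1 (unconditioned shift): huzustap → huzussap
  rule 2: no change — huzussap
  rule 3 (unconditioned shift): huzussap → huzussaf
  ⇒ Ritas huzussaf
Kahane: start from *huzustap.
  rule 1 (vowel merger): huzustap → hozostap
  rule 2 (vowel merger): hozostap → hozostep
  ⇒ Kahane hozostep
No other proto-form is consistent with every reflex, so the reconstruction is *huzustap.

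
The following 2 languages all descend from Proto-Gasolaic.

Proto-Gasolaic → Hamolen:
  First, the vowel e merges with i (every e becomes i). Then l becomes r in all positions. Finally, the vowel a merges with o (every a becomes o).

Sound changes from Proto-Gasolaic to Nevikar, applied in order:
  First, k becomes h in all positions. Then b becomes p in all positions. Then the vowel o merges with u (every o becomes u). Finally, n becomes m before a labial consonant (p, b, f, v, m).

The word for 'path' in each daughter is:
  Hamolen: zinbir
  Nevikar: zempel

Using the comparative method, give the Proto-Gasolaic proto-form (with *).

*zenbel

Position 3: Hamolen has n, Nevikar has m. Hamolen preserves n here (none of its changes turn any other segment into n), so the proto-segment is *n.
Position 5: Hamolen has i, Nevikar has e. Nevikar preserves e here (none of its changes turn any other segment into e), so the proto-segment is *e.
Position 4: Hamolen has b, Nevikar has p. Hamolen preserves b here (none of its changes turn any other segment into b), so the proto-segment is *b.
This points to *zenbel. Verify forward in each daughter:
Hamolen: *zenbel
  zenbel → zinbil   [vowel merger]
  zinbil → zinbir   [unconditioned shift]
  zinbir (rule 3 does not apply)
  giving Hamolen zinbir.
Nevikar: *zenbel
  zenbel (rule 1 does not apply)
  zenbel → zenpel   [unconditioned shift]
  zenpel (rule 3 does not apply)
  zenpel → zempel   [nasal place assimilation]
  giving Nevikar zempel.
*zenbel is the unique common source.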